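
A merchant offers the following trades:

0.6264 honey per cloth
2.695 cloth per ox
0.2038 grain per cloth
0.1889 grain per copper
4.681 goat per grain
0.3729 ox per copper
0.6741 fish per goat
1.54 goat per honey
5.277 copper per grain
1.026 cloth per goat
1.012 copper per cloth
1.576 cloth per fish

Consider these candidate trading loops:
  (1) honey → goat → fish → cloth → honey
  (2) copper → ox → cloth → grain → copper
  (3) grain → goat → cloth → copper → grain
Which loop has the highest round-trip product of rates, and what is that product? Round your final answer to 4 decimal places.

(1) 1.54 × 0.6741 × 1.576 × 0.6264 = 1.02483
(2) 0.3729 × 2.695 × 0.2038 × 5.277 = 1.08079
(3) 4.681 × 1.026 × 1.012 × 0.1889 = 0.91812
Highest is cycle (2) at 1.0808 (>1, arbitrage).

1.0808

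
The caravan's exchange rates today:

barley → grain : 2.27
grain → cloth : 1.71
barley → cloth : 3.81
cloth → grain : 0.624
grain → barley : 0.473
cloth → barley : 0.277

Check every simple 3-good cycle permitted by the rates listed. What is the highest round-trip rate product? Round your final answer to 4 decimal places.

cloth→grain→barley→cloth: 0.624 × 0.473 × 3.81 = 1.12453
cloth→barley→grain→cloth: 0.277 × 2.27 × 1.71 = 1.07523
Maximum is cloth→grain→barley→cloth at 1.1245; arbitrage exists.

1.1245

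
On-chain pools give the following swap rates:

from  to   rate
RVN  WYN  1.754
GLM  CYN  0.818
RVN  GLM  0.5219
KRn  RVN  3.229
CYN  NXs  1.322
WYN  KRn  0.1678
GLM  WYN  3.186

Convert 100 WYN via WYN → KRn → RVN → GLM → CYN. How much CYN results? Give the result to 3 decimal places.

23.131

100 WYN × 0.1678 = 16.78 KRn
16.78 KRn × 3.229 = 54.18262 RVN
54.18262 RVN × 0.5219 = 28.277909378 GLM
28.277909378 GLM × 0.818 = 23.131329871204 CYN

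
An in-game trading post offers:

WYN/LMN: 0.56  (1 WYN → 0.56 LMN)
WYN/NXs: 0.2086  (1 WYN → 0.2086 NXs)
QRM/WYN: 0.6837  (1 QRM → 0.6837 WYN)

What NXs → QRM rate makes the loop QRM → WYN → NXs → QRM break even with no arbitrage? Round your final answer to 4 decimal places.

Known legs of the cycle: 0.6837 × 0.2086 = 0.14261982
For no arbitrage the full-cycle product must be 1, so the missing rate is 1 / 0.14261982 ≈ 7.011648.

7.0116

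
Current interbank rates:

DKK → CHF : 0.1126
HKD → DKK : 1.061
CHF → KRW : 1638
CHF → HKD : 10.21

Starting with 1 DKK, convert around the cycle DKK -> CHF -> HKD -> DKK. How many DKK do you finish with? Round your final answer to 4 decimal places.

1.2198

1 DKK × 0.1126 = 0.1126 CHF
0.1126 CHF × 10.21 = 1.149646 HKD
1.149646 HKD × 1.061 = 1.219774406 DKK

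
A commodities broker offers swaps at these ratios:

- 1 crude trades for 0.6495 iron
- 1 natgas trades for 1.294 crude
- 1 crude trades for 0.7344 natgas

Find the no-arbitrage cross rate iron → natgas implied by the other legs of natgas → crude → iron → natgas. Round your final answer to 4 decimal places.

Known legs of the cycle: 1.294 × 0.6495 = 0.840453
For no arbitrage the full-cycle product must be 1, so the missing rate is 1 / 0.840453 ≈ 1.189835.

1.1898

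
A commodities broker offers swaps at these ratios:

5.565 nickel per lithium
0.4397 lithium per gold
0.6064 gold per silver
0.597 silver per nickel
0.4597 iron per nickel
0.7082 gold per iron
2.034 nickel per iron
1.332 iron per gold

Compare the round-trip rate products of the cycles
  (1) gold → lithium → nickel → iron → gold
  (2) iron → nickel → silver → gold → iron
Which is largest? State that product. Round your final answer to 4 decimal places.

(1) 0.4397 × 5.565 × 0.4597 × 0.7082 = 0.79662
(2) 2.034 × 0.597 × 0.6064 × 1.332 = 0.98082
Highest is cycle (2) at 0.9808 (≤1, no arbitrage).

0.9808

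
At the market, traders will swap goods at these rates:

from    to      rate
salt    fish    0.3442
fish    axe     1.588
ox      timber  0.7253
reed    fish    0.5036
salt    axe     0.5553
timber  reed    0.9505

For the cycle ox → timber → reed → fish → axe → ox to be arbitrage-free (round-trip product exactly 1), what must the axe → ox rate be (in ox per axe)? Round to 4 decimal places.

Known legs of the cycle: 0.7253 × 0.9505 × 0.5036 × 1.588 = 0.55132288258552
For no arbitrage the full-cycle product must be 1, so the missing rate is 1 / 0.55132288258552 ≈ 1.813819.

1.8138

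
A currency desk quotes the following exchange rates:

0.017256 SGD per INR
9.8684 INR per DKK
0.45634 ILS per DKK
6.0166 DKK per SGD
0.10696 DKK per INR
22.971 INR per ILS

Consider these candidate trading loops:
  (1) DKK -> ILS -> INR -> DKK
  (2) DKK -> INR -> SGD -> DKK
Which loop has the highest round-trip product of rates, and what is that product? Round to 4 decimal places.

(1) 0.45634 × 22.971 × 0.10696 = 1.12122
(2) 9.8684 × 0.017256 × 6.0166 = 1.02456
Highest is cycle (1) at 1.1212 (>1, arbitrage).

1.1212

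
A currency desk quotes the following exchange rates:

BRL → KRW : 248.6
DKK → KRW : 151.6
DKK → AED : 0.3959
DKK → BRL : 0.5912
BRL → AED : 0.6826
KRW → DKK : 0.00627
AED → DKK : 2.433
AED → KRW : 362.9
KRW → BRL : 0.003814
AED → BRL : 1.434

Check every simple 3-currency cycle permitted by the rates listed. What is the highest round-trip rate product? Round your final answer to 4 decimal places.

BRL→AED→DKK→BRL: 0.6826 × 2.433 × 0.5912 = 0.98184
BRL→AED→KRW→BRL: 0.6826 × 362.9 × 0.003814 = 0.94479
BRL→KRW→DKK→BRL: 248.6 × 0.00627 × 0.5912 = 0.92152
DKK→AED→KRW→DKK: 0.3959 × 362.9 × 0.00627 = 0.90082
Maximum is BRL→AED→DKK→BRL at 0.9818; no arbitrage — every cycle loses value.

0.9818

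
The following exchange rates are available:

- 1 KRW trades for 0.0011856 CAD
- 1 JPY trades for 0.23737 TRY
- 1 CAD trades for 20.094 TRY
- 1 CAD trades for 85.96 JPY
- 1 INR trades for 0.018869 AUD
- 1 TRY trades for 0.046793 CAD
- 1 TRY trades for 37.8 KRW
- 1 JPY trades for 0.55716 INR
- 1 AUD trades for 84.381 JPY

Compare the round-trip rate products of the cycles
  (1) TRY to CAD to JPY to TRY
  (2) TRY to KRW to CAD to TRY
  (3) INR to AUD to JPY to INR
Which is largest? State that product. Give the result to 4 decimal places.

0.9548

(1) 0.046793 × 85.96 × 0.23737 = 0.95478
(2) 37.8 × 0.0011856 × 20.094 = 0.90053
(3) 0.018869 × 84.381 × 0.55716 = 0.88710
Highest is cycle (1) at 0.9548 (≤1, no arbitrage).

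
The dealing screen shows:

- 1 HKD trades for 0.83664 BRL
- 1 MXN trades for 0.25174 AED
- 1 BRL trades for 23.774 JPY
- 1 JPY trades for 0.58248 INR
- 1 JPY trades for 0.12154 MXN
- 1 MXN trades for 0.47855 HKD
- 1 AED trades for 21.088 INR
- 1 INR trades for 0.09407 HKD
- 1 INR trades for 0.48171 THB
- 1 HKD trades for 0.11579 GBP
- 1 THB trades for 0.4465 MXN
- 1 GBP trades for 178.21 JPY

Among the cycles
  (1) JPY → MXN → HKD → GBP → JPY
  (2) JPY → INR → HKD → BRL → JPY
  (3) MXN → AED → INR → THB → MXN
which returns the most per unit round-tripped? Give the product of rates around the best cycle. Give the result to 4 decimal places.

1.2002

(1) 0.12154 × 0.47855 × 0.11579 × 178.21 = 1.20019
(2) 0.58248 × 0.09407 × 0.83664 × 23.774 = 1.08987
(3) 0.25174 × 21.088 × 0.48171 × 0.4465 = 1.14181
Highest is cycle (1) at 1.2002 (>1, arbitrage).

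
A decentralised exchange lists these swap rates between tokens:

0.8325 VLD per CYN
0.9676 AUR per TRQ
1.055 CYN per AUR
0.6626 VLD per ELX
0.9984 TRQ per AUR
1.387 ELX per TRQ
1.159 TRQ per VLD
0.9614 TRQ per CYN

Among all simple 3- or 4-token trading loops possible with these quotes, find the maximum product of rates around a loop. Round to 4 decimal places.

1.0652

ELX→VLD→TRQ→ELX: 0.6626 × 1.159 × 1.387 = 1.06515
CYN→VLD→TRQ→AUR→CYN: 0.8325 × 1.159 × 0.9676 × 1.055 = 0.98495
CYN→TRQ→AUR→CYN: 0.9614 × 0.9676 × 1.055 = 0.98141
Maximum is ELX→VLD→TRQ→ELX at 1.0652; arbitrage exists.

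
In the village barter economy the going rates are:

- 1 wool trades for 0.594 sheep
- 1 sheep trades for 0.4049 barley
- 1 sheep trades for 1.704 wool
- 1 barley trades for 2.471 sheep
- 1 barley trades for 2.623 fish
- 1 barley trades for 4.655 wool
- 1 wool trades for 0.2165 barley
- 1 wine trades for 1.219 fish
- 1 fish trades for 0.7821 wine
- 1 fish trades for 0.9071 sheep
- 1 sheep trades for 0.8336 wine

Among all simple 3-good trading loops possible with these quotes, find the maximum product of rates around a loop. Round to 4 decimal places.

sheep→barley→wool→sheep: 0.4049 × 4.655 × 0.594 = 1.11958
sheep→barley→fish→sheep: 0.4049 × 2.623 × 0.9071 = 0.96339
sheep→wine→fish→sheep: 0.8336 × 1.219 × 0.9071 = 0.92176
sheep→wool→barley→sheep: 1.704 × 0.2165 × 2.471 = 0.91159
Maximum is sheep→barley→wool→sheep at 1.1196; arbitrage exists.

1.1196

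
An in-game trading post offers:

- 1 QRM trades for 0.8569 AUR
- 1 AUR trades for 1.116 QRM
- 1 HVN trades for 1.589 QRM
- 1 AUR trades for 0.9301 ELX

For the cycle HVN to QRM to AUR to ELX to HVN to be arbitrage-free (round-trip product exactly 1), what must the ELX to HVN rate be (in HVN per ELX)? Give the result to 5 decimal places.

0.78962

Known legs of the cycle: 1.589 × 0.8569 × 0.9301 = 1.26643727441
For no arbitrage the full-cycle product must be 1, so the missing rate is 1 / 1.26643727441 ≈ 0.7896167.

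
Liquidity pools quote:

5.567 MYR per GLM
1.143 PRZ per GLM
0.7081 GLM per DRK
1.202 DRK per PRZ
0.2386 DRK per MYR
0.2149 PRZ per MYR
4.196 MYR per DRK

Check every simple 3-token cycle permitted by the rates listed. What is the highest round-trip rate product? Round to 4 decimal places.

1.0839

DRK→MYR→PRZ→DRK: 4.196 × 0.2149 × 1.202 = 1.08387
GLM→PRZ→DRK→GLM: 1.143 × 1.202 × 0.7081 = 0.97285
GLM→MYR→DRK→GLM: 5.567 × 0.2386 × 0.7081 = 0.94056
Maximum is DRK→MYR→PRZ→DRK at 1.0839; arbitrage exists.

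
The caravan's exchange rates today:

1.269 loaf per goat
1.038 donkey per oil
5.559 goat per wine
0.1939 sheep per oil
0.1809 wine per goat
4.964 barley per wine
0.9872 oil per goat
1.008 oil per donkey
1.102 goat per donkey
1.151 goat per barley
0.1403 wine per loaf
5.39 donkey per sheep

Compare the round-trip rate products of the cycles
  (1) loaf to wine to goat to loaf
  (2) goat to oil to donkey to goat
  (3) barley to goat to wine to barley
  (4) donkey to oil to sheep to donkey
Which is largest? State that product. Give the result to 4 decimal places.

1.1292

(1) 0.1403 × 5.559 × 1.269 = 0.98973
(2) 0.9872 × 1.038 × 1.102 = 1.12923
(3) 1.151 × 0.1809 × 4.964 = 1.03358
(4) 1.008 × 0.1939 × 5.39 = 1.05348
Highest is cycle (2) at 1.1292 (>1, arbitrage).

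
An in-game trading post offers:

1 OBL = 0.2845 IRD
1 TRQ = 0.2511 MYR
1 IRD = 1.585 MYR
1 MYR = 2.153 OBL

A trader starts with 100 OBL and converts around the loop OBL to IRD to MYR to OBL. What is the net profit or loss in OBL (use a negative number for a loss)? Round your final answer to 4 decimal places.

-2.9142

100 OBL × 0.2845 = 28.45 IRD
28.45 IRD × 1.585 = 45.09325 MYR
45.09325 MYR × 2.153 = 97.08576725 OBL
Net change: 97.08576725 − 100 = -2.91423275 OBL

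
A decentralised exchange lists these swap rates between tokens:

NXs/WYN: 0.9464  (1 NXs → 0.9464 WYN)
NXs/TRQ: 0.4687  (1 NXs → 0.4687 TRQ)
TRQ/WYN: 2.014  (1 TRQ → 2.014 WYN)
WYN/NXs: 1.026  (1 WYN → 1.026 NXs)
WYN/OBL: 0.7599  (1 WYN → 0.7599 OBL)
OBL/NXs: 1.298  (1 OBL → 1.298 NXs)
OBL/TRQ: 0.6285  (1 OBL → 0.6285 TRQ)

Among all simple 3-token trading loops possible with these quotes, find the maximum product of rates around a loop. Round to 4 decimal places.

NXs→TRQ→WYN→NXs: 0.4687 × 2.014 × 1.026 = 0.96850
TRQ→WYN→OBL→TRQ: 2.014 × 0.7599 × 0.6285 = 0.96188
NXs→WYN→OBL→NXs: 0.9464 × 0.7599 × 1.298 = 0.93348
Maximum is NXs→TRQ→WYN→NXs at 0.9685; no arbitrage — every cycle loses value.

0.9685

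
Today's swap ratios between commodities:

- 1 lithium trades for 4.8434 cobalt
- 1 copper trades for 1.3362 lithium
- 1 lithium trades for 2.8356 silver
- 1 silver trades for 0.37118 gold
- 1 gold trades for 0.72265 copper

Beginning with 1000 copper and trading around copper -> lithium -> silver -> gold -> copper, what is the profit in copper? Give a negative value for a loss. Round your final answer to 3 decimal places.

1000 copper × 1.3362 = 1336.2 lithium
1336.2 lithium × 2.8356 = 3788.92872 silver
3788.92872 silver × 0.37118 = 1406.3745622896 gold
1406.3745622896 gold × 0.72265 = 1016.31657743857944 copper
Net change: 1016.31657743857944 − 1000 = 16.31657743857944 copper

16.317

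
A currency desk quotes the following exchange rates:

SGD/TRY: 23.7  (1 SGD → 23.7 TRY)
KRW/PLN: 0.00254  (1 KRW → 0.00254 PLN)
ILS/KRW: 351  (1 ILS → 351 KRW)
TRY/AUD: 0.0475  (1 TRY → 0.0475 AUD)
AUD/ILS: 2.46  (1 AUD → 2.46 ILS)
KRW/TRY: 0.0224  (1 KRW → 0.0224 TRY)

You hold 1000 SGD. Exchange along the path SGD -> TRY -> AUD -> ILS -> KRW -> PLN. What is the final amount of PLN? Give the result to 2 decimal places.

1000 SGD × 23.7 = 23700 TRY
23700 TRY × 0.0475 = 1125.75 AUD
1125.75 AUD × 2.46 = 2769.345 ILS
2769.345 ILS × 351 = 972040.095 KRW
972040.095 KRW × 0.00254 = 2468.9818413 PLN

2468.98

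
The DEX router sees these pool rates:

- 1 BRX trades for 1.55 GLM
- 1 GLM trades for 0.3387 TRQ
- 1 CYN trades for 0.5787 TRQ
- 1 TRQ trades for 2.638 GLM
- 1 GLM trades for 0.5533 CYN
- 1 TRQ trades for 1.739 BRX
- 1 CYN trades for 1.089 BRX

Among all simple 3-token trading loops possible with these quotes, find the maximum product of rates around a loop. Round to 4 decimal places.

0.9339

BRX→GLM→CYN→BRX: 1.55 × 0.5533 × 1.089 = 0.93394
TRQ→BRX→GLM→TRQ: 1.739 × 1.55 × 0.3387 = 0.91295
TRQ→GLM→CYN→TRQ: 2.638 × 0.5533 × 0.5787 = 0.84467
Maximum is BRX→GLM→CYN→BRX at 0.9339; no arbitrage — every cycle loses value.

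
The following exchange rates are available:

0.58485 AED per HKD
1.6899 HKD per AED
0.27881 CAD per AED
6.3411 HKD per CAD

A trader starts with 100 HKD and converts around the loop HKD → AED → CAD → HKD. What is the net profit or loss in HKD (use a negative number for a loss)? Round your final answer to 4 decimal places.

3.3993

100 HKD × 0.58485 = 58.485 AED
58.485 AED × 0.27881 = 16.30620285 CAD
16.30620285 CAD × 6.3411 = 103.399262892135 HKD
Net change: 103.399262892135 − 100 = 3.399262892135 HKD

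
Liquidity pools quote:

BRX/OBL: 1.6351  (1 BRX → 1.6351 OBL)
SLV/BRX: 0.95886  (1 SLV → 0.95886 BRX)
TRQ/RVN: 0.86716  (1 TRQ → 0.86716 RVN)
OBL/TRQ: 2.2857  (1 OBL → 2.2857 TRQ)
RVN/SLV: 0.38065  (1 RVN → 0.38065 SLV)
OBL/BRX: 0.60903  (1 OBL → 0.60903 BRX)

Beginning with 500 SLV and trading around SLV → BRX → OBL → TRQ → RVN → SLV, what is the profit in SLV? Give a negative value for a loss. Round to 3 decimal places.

500 SLV × 0.95886 = 479.43 BRX
479.43 BRX × 1.6351 = 783.915993 OBL
783.915993 OBL × 2.2857 = 1791.7967852001 TRQ
1791.7967852001 TRQ × 0.86716 = 1553.774500254118716 RVN
1553.774500254118716 RVN × 0.38065 = 591.4442635217302892454 SLV
Net change: 591.4442635217302892454 − 500 = 91.4442635217302892454 SLV

91.444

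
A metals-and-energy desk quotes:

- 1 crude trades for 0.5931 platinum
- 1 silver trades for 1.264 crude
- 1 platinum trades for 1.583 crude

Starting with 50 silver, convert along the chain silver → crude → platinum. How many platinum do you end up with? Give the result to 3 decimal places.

37.484

50 silver × 1.264 = 63.2 crude
63.2 crude × 0.5931 = 37.48392 platinum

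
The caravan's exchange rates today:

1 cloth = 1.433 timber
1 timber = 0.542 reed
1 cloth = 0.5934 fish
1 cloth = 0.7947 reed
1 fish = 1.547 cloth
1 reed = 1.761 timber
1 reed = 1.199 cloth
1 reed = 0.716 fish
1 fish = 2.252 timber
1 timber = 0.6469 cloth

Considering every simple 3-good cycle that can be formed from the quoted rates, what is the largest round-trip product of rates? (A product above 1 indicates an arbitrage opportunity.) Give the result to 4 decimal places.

timber→reed→cloth→timber: 0.542 × 1.199 × 1.433 = 0.93125
timber→cloth→reed→timber: 0.6469 × 0.7947 × 1.761 = 0.90532
fish→cloth→reed→fish: 1.547 × 0.7947 × 0.716 = 0.88025
timber→reed→fish→timber: 0.542 × 0.716 × 2.252 = 0.87394
timber→cloth→fish→timber: 0.6469 × 0.5934 × 2.252 = 0.86448
Maximum is timber→reed→cloth→timber at 0.9312; no arbitrage — every cycle loses value.

0.9312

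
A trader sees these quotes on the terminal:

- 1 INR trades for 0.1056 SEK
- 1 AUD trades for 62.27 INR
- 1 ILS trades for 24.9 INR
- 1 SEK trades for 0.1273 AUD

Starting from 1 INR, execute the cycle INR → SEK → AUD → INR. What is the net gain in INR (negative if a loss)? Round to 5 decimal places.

1 INR × 0.1056 = 0.1056 SEK
0.1056 SEK × 0.1273 = 0.01344288 AUD
0.01344288 AUD × 62.27 = 0.8370881376 INR
Net change: 0.8370881376 − 1 = -0.1629118624 INR

-0.16291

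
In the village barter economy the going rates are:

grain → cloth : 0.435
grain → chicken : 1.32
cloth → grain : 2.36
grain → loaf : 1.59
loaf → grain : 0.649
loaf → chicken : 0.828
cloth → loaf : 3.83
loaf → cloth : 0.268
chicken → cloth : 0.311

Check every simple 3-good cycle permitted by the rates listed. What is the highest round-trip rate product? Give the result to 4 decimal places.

grain→cloth→loaf→grain: 0.435 × 3.83 × 0.649 = 1.08127
grain→loaf→cloth→grain: 1.59 × 0.268 × 2.36 = 1.00564
loaf→chicken→cloth→loaf: 0.828 × 0.311 × 3.83 = 0.98626
grain→chicken→cloth→grain: 1.32 × 0.311 × 2.36 = 0.96883
Maximum is grain→cloth→loaf→grain at 1.0813; arbitrage exists.

1.0813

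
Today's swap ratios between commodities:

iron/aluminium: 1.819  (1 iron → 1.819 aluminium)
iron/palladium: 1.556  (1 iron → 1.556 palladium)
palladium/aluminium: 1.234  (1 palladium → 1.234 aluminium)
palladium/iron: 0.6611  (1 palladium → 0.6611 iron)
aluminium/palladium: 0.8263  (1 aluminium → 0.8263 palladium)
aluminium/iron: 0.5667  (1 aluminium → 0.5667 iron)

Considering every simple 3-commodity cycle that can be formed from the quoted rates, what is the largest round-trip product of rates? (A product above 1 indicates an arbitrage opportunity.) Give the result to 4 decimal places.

1.0881

iron→palladium→aluminium→iron: 1.556 × 1.234 × 0.5667 = 1.08812
iron→aluminium→palladium→iron: 1.819 × 0.8263 × 0.6611 = 0.99366
Maximum is iron→palladium→aluminium→iron at 1.0881; arbitrage exists.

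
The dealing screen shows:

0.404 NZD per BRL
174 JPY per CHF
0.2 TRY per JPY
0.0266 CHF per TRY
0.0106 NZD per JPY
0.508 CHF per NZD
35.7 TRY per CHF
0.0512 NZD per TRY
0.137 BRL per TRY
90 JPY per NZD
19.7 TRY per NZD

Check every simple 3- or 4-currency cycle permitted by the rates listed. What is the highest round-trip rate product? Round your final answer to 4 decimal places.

TRY→BRL→NZD→TRY: 0.137 × 0.404 × 19.7 = 1.09036
TRY→BRL→NZD→CHF→TRY: 0.137 × 0.404 × 0.508 × 35.7 = 1.00377
TRY→BRL→NZD→JPY→TRY: 0.137 × 0.404 × 90 × 0.2 = 0.99626
TRY→CHF→JPY→NZD→TRY: 0.0266 × 174 × 0.0106 × 19.7 = 0.96650
CHF→JPY→NZD→CHF: 174 × 0.0106 × 0.508 = 0.93696
TRY→NZD→CHF→TRY: 0.0512 × 0.508 × 35.7 = 0.92854
TRY→CHF→JPY→TRY: 0.0266 × 174 × 0.2 = 0.92568
TRY→NZD→JPY→TRY: 0.0512 × 90 × 0.2 = 0.92160
TRY→NZD→CHF→JPY→TRY: 0.0512 × 0.508 × 174 × 0.2 = 0.90513
Maximum is TRY→BRL→NZD→TRY at 1.0904; arbitrage exists.

1.0904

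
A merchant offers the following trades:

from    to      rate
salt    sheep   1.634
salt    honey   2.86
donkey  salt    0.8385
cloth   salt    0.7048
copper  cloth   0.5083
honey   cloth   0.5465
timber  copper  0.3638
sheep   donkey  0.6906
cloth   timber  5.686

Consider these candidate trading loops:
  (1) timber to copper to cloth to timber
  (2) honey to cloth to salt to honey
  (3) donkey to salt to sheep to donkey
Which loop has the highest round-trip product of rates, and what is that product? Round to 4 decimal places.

1.1016

(1) 0.3638 × 0.5083 × 5.686 = 1.05145
(2) 0.5465 × 0.7048 × 2.86 = 1.10160
(3) 0.8385 × 1.634 × 0.6906 = 0.94620
Highest is cycle (2) at 1.1016 (>1, arbitrage).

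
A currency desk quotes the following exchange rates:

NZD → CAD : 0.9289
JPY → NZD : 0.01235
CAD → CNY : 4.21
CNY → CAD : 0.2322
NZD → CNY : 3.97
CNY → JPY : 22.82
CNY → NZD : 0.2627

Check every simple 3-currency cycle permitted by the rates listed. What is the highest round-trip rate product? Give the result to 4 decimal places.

CNY→JPY→NZD→CNY: 22.82 × 0.01235 × 3.97 = 1.11885
CNY→NZD→CAD→CNY: 0.2627 × 0.9289 × 4.21 = 1.02733
Maximum is CNY→JPY→NZD→CNY at 1.1189; arbitrage exists.

1.1189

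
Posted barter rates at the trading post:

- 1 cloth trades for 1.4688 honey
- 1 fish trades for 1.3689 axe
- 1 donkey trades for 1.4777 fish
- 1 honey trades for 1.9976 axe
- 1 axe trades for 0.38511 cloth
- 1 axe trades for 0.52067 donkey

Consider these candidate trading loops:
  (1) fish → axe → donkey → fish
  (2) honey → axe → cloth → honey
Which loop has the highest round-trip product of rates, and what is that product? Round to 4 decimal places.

1.1299

(1) 1.3689 × 0.52067 × 1.4777 = 1.05322
(2) 1.9976 × 0.38511 × 1.4688 = 1.12994
Highest is cycle (2) at 1.1299 (>1, arbitrage).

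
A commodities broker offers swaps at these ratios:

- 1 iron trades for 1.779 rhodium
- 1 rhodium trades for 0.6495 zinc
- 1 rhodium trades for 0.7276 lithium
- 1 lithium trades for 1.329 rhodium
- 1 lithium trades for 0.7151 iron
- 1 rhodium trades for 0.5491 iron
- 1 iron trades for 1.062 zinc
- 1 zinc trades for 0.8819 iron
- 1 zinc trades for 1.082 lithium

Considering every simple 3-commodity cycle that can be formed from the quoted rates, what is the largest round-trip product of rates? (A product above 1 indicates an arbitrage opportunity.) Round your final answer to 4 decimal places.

iron→rhodium→zinc→iron: 1.779 × 0.6495 × 0.8819 = 1.01900
zinc→lithium→rhodium→zinc: 1.082 × 1.329 × 0.6495 = 0.93397
iron→rhodium→lithium→iron: 1.779 × 0.7276 × 0.7151 = 0.92563
iron→zinc→lithium→iron: 1.062 × 1.082 × 0.7151 = 0.82171
Maximum is iron→rhodium→zinc→iron at 1.0190; arbitrage exists.

1.0190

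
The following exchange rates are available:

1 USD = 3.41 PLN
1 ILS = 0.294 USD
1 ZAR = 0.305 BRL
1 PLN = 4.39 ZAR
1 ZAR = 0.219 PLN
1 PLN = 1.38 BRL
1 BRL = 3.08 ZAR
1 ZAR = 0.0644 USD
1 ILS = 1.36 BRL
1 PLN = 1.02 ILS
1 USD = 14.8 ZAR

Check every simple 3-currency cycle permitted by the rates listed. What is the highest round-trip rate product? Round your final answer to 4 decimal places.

1.0226

PLN→ILS→USD→PLN: 1.02 × 0.294 × 3.41 = 1.02259
PLN→ZAR→USD→PLN: 4.39 × 0.0644 × 3.41 = 0.96406
BRL→ZAR→PLN→BRL: 3.08 × 0.219 × 1.38 = 0.93084
Maximum is PLN→ILS→USD→PLN at 1.0226; arbitrage exists.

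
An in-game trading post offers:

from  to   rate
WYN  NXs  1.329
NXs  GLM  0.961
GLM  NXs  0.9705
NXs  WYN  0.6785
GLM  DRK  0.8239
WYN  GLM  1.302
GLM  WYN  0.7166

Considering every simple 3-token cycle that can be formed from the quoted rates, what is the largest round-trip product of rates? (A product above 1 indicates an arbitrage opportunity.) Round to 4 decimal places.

NXs→GLM→WYN→NXs: 0.961 × 0.7166 × 1.329 = 0.91522
NXs→WYN→GLM→NXs: 0.6785 × 1.302 × 0.9705 = 0.85735
Maximum is NXs→GLM→WYN→NXs at 0.9152; no arbitrage — every cycle loses value.

0.9152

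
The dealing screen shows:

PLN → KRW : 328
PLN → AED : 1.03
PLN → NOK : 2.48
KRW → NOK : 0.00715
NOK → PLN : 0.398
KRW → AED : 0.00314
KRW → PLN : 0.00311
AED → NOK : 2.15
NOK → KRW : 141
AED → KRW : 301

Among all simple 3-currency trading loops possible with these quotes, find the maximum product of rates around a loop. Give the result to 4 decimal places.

1.0875

KRW→PLN→NOK→KRW: 0.00311 × 2.48 × 141 = 1.08750
KRW→PLN→AED→KRW: 0.00311 × 1.03 × 301 = 0.96419
KRW→AED→NOK→KRW: 0.00314 × 2.15 × 141 = 0.95189
KRW→NOK→PLN→KRW: 0.00715 × 0.398 × 328 = 0.93339
NOK→PLN→AED→NOK: 0.398 × 1.03 × 2.15 = 0.88137
Maximum is KRW→PLN→NOK→KRW at 1.0875; arbitrage exists.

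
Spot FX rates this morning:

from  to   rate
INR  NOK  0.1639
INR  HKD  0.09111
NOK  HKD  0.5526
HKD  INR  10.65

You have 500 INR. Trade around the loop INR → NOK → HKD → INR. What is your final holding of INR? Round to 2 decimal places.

500 INR × 0.1639 = 81.95 NOK
81.95 NOK × 0.5526 = 45.28557 HKD
45.28557 HKD × 10.65 = 482.2913205 INR

482.29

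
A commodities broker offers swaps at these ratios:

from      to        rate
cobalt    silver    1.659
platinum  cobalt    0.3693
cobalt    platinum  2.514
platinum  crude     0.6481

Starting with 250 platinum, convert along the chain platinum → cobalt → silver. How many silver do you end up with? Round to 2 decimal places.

153.17

250 platinum × 0.3693 = 92.325 cobalt
92.325 cobalt × 1.659 = 153.167175 silver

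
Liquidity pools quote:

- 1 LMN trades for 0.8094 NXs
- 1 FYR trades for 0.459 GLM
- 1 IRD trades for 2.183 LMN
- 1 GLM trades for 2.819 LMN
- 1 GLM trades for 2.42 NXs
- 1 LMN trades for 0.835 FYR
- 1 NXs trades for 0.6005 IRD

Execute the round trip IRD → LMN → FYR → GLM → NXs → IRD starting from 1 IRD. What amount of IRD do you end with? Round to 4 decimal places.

1.2159

1 IRD × 2.183 = 2.183 LMN
2.183 LMN × 0.835 = 1.822805 FYR
1.822805 FYR × 0.459 = 0.836667495 GLM
0.836667495 GLM × 2.42 = 2.0247353379 NXs
2.0247353379 NXs × 0.6005 = 1.21585357040895 IRD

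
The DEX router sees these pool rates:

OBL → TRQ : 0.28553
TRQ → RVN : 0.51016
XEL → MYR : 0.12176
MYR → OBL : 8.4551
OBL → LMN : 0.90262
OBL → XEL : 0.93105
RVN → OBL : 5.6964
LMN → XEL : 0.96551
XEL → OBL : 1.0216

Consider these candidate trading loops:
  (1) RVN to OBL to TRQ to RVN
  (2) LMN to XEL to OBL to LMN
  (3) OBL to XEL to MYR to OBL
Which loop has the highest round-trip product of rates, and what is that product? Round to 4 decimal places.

(1) 5.6964 × 0.28553 × 0.51016 = 0.82977
(2) 0.96551 × 1.0216 × 0.90262 = 0.89031
(3) 0.93105 × 0.12176 × 8.4551 = 0.95851
Highest is cycle (3) at 0.9585 (≤1, no arbitrage).

0.9585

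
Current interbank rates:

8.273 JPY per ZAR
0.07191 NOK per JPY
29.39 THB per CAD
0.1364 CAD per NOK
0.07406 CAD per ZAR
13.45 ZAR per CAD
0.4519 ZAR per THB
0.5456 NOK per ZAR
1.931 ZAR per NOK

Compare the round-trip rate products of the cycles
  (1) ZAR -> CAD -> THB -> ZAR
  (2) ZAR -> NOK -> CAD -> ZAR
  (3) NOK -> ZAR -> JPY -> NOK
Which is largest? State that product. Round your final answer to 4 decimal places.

1.1488

(1) 0.07406 × 29.39 × 0.4519 = 0.98362
(2) 0.5456 × 0.1364 × 13.45 = 1.00095
(3) 1.931 × 8.273 × 0.07191 = 1.14877
Highest is cycle (3) at 1.1488 (>1, arbitrage).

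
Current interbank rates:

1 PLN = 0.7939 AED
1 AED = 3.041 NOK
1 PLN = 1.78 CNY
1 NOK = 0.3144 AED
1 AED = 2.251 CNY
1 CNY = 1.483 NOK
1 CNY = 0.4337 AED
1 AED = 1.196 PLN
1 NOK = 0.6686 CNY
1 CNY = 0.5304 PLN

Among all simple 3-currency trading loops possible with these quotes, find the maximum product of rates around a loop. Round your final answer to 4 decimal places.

NOK→AED→CNY→NOK: 0.3144 × 2.251 × 1.483 = 1.04954
AED→CNY→PLN→AED: 2.251 × 0.5304 × 0.7939 = 0.94786
AED→PLN→CNY→AED: 1.196 × 1.78 × 0.4337 = 0.92330
NOK→CNY→AED→NOK: 0.6686 × 0.4337 × 3.041 = 0.88180
Maximum is NOK→AED→CNY→NOK at 1.0495; arbitrage exists.

1.0495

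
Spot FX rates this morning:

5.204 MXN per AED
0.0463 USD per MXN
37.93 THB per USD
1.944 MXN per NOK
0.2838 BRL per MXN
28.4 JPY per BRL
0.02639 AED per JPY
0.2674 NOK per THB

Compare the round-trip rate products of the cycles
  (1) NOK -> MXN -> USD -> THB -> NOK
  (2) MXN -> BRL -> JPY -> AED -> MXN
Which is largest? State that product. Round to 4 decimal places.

1.1069

(1) 1.944 × 0.0463 × 37.93 × 0.2674 = 0.91290
(2) 0.2838 × 28.4 × 0.02639 × 5.204 = 1.10690
Highest is cycle (2) at 1.1069 (>1, arbitrage).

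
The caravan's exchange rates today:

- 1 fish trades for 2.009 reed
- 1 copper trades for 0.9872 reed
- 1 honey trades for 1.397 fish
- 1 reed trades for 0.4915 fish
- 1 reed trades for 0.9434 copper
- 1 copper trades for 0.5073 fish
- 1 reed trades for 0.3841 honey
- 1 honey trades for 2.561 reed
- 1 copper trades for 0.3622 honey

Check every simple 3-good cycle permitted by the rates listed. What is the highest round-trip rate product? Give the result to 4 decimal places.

fish→reed→honey→fish: 2.009 × 0.3841 × 1.397 = 1.07800
copper→fish→reed→copper: 0.5073 × 2.009 × 0.9434 = 0.96148
copper→honey→reed→copper: 0.3622 × 2.561 × 0.9434 = 0.87509
Maximum is fish→reed→honey→fish at 1.0780; arbitrage exists.

1.0780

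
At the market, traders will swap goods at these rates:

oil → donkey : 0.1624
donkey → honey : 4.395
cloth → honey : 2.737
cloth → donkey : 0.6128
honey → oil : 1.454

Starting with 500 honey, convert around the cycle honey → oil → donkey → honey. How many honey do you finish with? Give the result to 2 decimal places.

518.89

500 honey × 1.454 = 727 oil
727 oil × 0.1624 = 118.0648 donkey
118.0648 donkey × 4.395 = 518.894796 honey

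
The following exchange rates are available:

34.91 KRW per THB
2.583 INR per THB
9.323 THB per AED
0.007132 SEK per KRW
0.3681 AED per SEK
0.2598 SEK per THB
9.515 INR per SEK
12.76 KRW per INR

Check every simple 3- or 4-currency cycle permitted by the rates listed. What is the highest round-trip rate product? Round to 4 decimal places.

0.8916

THB→SEK→AED→THB: 0.2598 × 0.3681 × 9.323 = 0.89158
INR→KRW→SEK→INR: 12.76 × 0.007132 × 9.515 = 0.86591
THB→KRW→SEK→AED→THB: 34.91 × 0.007132 × 0.3681 × 9.323 = 0.85444
Maximum is THB→SEK→AED→THB at 0.8916; no arbitrage — every cycle loses value.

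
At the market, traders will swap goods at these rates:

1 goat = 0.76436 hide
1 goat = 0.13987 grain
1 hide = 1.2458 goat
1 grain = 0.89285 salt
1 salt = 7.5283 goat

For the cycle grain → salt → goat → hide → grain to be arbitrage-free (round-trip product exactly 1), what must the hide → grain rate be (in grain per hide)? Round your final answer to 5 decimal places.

0.19464

Known legs of the cycle: 0.89285 × 7.5283 × 0.76436 = 5.1377547797758
For no arbitrage the full-cycle product must be 1, so the missing rate is 1 / 5.1377547797758 ≈ 0.1946375.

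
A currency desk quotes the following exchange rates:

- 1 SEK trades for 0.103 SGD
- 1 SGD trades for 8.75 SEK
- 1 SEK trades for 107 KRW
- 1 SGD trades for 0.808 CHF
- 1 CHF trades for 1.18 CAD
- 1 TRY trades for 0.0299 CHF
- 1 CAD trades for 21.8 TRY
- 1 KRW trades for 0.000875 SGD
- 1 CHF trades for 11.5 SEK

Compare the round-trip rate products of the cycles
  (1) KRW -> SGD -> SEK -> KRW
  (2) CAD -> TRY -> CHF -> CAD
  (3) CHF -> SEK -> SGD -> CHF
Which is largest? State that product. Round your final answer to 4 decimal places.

0.9571

(1) 0.000875 × 8.75 × 107 = 0.81922
(2) 21.8 × 0.0299 × 1.18 = 0.76915
(3) 11.5 × 0.103 × 0.808 = 0.95708
Highest is cycle (3) at 0.9571 (≤1, no arbitrage).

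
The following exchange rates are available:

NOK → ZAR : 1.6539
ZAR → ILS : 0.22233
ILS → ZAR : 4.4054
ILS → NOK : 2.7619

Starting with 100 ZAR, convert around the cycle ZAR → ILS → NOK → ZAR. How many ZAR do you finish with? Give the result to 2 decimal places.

100 ZAR × 0.22233 = 22.233 ILS
22.233 ILS × 2.7619 = 61.4053227 NOK
61.4053227 NOK × 1.6539 = 101.55826321353 ZAR

101.56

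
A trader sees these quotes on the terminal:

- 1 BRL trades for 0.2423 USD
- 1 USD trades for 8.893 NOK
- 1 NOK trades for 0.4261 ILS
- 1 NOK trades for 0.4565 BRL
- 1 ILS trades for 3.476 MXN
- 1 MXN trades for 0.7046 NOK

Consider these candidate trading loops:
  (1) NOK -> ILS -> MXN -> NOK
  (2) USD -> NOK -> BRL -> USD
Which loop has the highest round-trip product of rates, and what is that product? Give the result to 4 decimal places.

1.0436

(1) 0.4261 × 3.476 × 0.7046 = 1.04360
(2) 8.893 × 0.4565 × 0.2423 = 0.98365
Highest is cycle (1) at 1.0436 (>1, arbitrage).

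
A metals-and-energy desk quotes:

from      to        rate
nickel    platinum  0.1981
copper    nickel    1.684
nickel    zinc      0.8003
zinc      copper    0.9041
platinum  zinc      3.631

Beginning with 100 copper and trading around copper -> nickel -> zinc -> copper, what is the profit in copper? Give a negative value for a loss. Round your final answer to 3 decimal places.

100 copper × 1.684 = 168.4 nickel
168.4 nickel × 0.8003 = 134.77052 zinc
134.77052 zinc × 0.9041 = 121.846027132 copper
Net change: 121.846027132 − 100 = 21.846027132 copper

21.846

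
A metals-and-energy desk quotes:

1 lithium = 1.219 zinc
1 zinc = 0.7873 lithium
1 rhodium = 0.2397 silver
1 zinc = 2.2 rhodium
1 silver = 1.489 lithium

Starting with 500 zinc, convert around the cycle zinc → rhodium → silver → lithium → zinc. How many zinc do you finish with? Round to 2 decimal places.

478.59

500 zinc × 2.2 = 1100 rhodium
1100 rhodium × 0.2397 = 263.67 silver
263.67 silver × 1.489 = 392.60463 lithium
392.60463 lithium × 1.219 = 478.58504397 zinc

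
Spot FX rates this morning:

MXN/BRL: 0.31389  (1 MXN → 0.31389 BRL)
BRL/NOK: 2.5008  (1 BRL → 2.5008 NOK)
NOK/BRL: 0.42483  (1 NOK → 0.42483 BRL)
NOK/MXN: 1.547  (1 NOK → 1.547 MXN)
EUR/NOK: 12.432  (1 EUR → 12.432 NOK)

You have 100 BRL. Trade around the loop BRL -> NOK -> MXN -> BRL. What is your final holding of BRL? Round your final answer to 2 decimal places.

121.44

100 BRL × 2.5008 = 250.08 NOK
250.08 NOK × 1.547 = 386.87376 MXN
386.87376 MXN × 0.31389 = 121.4358045264 BRL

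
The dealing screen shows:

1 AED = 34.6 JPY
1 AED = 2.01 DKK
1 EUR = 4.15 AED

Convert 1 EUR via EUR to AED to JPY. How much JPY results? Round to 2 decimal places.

1 EUR × 4.15 = 4.15 AED
4.15 AED × 34.6 = 143.59 JPY

143.59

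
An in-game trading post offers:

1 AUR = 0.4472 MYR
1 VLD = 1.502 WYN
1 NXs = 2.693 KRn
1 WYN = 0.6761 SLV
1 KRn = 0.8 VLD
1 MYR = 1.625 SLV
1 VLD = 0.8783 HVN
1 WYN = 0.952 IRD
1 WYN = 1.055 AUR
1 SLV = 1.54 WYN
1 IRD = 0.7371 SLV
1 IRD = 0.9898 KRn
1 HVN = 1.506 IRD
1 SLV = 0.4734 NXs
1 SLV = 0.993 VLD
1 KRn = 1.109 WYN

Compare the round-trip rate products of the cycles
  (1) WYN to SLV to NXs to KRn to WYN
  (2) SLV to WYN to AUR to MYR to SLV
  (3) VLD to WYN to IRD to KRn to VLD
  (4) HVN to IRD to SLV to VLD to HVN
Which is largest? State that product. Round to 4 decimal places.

1.1807

(1) 0.6761 × 0.4734 × 2.693 × 1.109 = 0.95589
(2) 1.54 × 1.055 × 0.4472 × 1.625 = 1.18067
(3) 1.502 × 0.952 × 0.9898 × 0.8 = 1.13226
(4) 1.506 × 0.7371 × 0.993 × 0.8783 = 0.96815
Highest is cycle (2) at 1.1807 (>1, arbitrage).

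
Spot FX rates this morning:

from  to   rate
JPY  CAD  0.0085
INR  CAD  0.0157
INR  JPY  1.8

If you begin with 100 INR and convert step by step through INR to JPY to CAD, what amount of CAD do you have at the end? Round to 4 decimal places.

100 INR × 1.8 = 180 JPY
180 JPY × 0.0085 = 1.53 CAD

1.5300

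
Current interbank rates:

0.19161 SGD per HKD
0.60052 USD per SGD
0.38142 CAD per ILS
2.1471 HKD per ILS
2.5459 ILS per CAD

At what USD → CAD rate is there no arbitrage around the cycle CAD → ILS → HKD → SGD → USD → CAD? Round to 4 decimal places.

1.5899

Known legs of the cycle: 2.5459 × 2.1471 × 0.19161 × 0.60052 = 0.628983510100414308
For no arbitrage the full-cycle product must be 1, so the missing rate is 1 / 0.628983510100414308 ≈ 1.589867.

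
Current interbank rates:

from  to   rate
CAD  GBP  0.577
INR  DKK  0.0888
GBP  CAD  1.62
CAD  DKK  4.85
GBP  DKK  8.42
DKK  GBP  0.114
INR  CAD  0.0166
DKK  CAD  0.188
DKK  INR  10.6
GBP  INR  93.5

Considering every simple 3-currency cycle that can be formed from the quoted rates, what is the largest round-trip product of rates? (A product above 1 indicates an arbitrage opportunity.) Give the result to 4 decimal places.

0.9465

GBP→INR→DKK→GBP: 93.5 × 0.0888 × 0.114 = 0.94652
GBP→DKK→CAD→GBP: 8.42 × 0.188 × 0.577 = 0.91337
GBP→CAD→DKK→GBP: 1.62 × 4.85 × 0.114 = 0.89570
GBP→INR→CAD→GBP: 93.5 × 0.0166 × 0.577 = 0.89556
DKK→INR→CAD→DKK: 10.6 × 0.0166 × 4.85 = 0.85341
Maximum is GBP→INR→DKK→GBP at 0.9465; no arbitrage — every cycle loses value.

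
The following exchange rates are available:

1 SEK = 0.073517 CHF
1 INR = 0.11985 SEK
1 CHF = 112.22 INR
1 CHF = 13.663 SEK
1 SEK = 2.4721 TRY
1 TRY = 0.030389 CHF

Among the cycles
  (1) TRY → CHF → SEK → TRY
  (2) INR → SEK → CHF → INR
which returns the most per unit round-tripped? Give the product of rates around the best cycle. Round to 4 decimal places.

1.0264

(1) 0.030389 × 13.663 × 2.4721 = 1.02643
(2) 0.11985 × 0.073517 × 112.22 = 0.98877
Highest is cycle (1) at 1.0264 (>1, arbitrage).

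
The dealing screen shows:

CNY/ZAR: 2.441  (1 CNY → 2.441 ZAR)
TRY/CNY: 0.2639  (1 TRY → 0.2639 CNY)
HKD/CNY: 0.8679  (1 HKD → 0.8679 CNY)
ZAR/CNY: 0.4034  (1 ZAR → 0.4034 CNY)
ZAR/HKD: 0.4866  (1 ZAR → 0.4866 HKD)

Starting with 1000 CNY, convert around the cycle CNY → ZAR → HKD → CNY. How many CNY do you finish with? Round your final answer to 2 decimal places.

1030.88

1000 CNY × 2.441 = 2441 ZAR
2441 ZAR × 0.4866 = 1187.7906 HKD
1187.7906 HKD × 0.8679 = 1030.88346174 CNY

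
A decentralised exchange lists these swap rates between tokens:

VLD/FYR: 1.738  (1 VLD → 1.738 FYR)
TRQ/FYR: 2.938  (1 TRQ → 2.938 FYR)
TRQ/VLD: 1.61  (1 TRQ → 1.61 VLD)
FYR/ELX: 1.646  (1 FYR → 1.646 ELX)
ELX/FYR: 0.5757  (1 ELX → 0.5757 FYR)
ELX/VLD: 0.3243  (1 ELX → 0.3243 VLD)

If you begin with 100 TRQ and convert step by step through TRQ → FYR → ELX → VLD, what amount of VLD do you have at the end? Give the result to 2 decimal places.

156.83

100 TRQ × 2.938 = 293.8 FYR
293.8 FYR × 1.646 = 483.5948 ELX
483.5948 ELX × 0.3243 = 156.82979364 VLD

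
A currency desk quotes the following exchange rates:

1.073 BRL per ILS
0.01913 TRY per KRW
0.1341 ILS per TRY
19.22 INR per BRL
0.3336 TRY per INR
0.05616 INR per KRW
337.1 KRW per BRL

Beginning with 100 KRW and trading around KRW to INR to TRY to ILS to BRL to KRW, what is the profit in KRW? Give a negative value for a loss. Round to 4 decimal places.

-9.1258

100 KRW × 0.05616 = 5.616 INR
5.616 INR × 0.3336 = 1.8734976 TRY
1.8734976 TRY × 0.1341 = 0.25123602816 ILS
0.25123602816 ILS × 1.073 = 0.26957625821568 BRL
0.26957625821568 BRL × 337.1 = 90.874156644505728 KRW
Net change: 90.874156644505728 − 100 = -9.125843355494272 KRW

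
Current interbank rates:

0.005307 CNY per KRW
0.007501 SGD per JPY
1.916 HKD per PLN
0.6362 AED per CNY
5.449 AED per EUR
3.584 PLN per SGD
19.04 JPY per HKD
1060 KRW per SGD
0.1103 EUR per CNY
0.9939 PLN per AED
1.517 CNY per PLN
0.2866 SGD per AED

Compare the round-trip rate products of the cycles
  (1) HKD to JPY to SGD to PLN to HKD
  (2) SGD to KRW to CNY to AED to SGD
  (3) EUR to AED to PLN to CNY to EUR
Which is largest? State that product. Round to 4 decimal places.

(1) 19.04 × 0.007501 × 3.584 × 1.916 = 0.98073
(2) 1060 × 0.005307 × 0.6362 × 0.2866 = 1.02571
(3) 5.449 × 0.9939 × 1.517 × 0.1103 = 0.90619
Highest is cycle (2) at 1.0257 (>1, arbitrage).

1.0257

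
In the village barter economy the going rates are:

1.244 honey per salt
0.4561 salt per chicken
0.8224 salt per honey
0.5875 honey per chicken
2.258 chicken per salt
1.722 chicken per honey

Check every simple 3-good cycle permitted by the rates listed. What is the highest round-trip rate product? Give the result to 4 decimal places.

salt→chicken→honey→salt: 2.258 × 0.5875 × 0.8224 = 1.09098
salt→honey→chicken→salt: 1.244 × 1.722 × 0.4561 = 0.97704
Maximum is salt→chicken→honey→salt at 1.0910; arbitrage exists.

1.0910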